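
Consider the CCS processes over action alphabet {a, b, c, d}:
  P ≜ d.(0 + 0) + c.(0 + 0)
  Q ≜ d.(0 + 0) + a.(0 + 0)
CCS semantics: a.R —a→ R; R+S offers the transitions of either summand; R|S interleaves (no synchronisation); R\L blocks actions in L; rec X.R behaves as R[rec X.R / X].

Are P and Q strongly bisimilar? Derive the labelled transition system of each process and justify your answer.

LTS(P): 2 reachable states
  p0 = d.(0 + 0) + c.(0 + 0) :: =c=> p1, =d=> p1
  p1 = 0 + 0 :: deadlocked
LTS(Q): 2 reachable states
  q0 = d.(0 + 0) + a.(0 + 0) :: =a=> q1, =d=> q1
  q1 = 0 + 0 :: deadlocked
Partition-refinement fixed point:
  B0 = {p0}
  B1 = {p1, q1}
  B2 = {q0}
p0 ∈ B0, q0 ∈ B2 → different blocks

NO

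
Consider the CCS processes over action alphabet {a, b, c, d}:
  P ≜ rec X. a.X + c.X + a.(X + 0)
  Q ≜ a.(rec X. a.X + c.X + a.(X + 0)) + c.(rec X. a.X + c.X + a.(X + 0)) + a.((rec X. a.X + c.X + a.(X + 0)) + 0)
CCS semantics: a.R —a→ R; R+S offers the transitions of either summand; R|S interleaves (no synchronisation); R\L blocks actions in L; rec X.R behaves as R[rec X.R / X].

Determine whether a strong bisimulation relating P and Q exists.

bisimilar

P's transition system — 2 states:
  m0 = rec X. a.X + c.X + a.(X + 0) ⊢ -a-> m0, -a-> m1, -c-> m0
  m1 = (rec X. a.X + c.X + a.(X + 0)) + 0 ⊢ -a-> m0, -a-> m1, -c-> m0
Q's transition system — 3 states:
  n0 = a.(rec X. a.X + c.X + a.(X + 0)) + c.(rec X. a.X + c.X + a.(X + 0)) + a.((rec X. a.X + c.X + a.(X + 0)) + 0) ⊢ -a-> n1, -a-> n2, -c-> n2
  n1 = (rec X. a.X + c.X + a.(X + 0)) + 0 ⊢ -a-> n1, -a-> n2, -c-> n2
  n2 = rec X. a.X + c.X + a.(X + 0) ⊢ -a-> n1, -a-> n2, -c-> n2
Bisimilarity quotient blocks:
  B0 = {m0, m1, n0, n1, n2}
m0 ∈ B0, n0 ∈ B0 → same block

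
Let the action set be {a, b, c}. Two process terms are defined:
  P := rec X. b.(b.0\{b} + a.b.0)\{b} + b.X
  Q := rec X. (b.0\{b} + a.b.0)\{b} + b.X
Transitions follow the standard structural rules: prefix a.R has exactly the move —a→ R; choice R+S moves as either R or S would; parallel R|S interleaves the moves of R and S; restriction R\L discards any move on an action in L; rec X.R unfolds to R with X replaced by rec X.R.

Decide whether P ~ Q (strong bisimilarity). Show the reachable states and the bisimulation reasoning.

Reachable graph of P (3 states):
  m0 = rec X. b.(b.0\{b} + a.b.0)\{b} + b.X :: -b-> m0, -b-> m1
  m1 = (b.0\{b} + a.b.0)\{b} :: -a-> m2
  m2 = (b.0)\{b} :: (no moves)
Reachable graph of Q (2 states):
  n0 = rec X. (b.0\{b} + a.b.0)\{b} + b.X :: -a-> n1, -b-> n0
  n1 = (b.0)\{b} :: (no moves)
Coarsest stable partition (strong bisimilarity classes):
  B0 = {m0}
  B1 = {m1}
  B2 = {m2, n1}
  B3 = {n0}
m0 ∈ B0, n0 ∈ B3 → different blocks

P ≁ Q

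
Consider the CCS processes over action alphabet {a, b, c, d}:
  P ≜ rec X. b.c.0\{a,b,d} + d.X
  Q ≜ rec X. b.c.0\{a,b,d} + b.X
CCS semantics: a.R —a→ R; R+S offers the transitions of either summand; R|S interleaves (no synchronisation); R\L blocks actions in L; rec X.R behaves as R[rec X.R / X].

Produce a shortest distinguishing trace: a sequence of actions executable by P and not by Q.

d

LTS(P): 3 reachable states
  u0 = rec X. b.c.0\{a,b,d} + d.X → --b--▸ u1, --d--▸ u0
  u1 = c.0\{a,b,d} → --c--▸ u2
  u2 = 0\{a,b,d} → ∅
LTS(Q): 3 reachable states
  v0 = rec X. b.c.0\{a,b,d} + b.X → --b--▸ v0, --b--▸ v1
  v1 = c.0\{a,b,d} → --c--▸ v2
  v2 = 0\{a,b,d} → ∅
Run σ = ⟨d⟩ on P: start {u0}
  after d @ step 1: {u0}
  P completes σ.
Run σ = ⟨d⟩ on Q: start {v0}
  after d @ step 1: no successor for Q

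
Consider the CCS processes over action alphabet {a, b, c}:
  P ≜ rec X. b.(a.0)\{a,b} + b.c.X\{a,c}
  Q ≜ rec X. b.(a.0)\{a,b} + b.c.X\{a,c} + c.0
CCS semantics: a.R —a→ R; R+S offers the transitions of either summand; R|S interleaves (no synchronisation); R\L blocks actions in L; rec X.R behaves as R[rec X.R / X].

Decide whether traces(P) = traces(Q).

trace-distinct — witness ⟨c⟩

P's transition system — 6 states:
  s0 = rec X. b.(a.0)\{a,b} + b.c.X\{a,c} has moves --b--▸ s1, --b--▸ s2
  s1 = (a.0)\{a,b} has moves deadlocked
  s2 = c.(rec X. b.(a.0)\{a,b} + b.c.X\{a,c})\{a,c} has moves --c--▸ s3
  s3 = (rec X. b.(a.0)\{a,b} + b.c.X\{a,c})\{a,c} has moves --b--▸ s4, --b--▸ s5
  s4 = (a.0)\{a,b}\{a,c} has moves deadlocked
  s5 = (c.(rec X. b.(a.0)\{a,b} + b.c.X\{a,c})\{a,c})\{a,c} has moves deadlocked
Q's transition system — 7 states:
  t0 = rec X. b.(a.0)\{a,b} + b.c.X\{a,c} + c.0 has moves --b--▸ t1, --b--▸ t2, --c--▸ t3
  t1 = (a.0)\{a,b} has moves deadlocked
  t2 = c.(rec X. b.(a.0)\{a,b} + b.c.X\{a,c} + c.0)\{a,c} has moves --c--▸ t4
  t3 = 0 has moves deadlocked
  t4 = (rec X. b.(a.0)\{a,b} + b.c.X\{a,c} + c.0)\{a,c} has moves --b--▸ t5, --b--▸ t6
  t5 = (a.0)\{a,b}\{a,c} has moves deadlocked
  t6 = (c.(rec X. b.(a.0)\{a,b} + b.c.X\{a,c} + c.0)\{a,c})\{a,c} has moves deadlocked
Trace ⟨c⟩ through Q, begin at {t0}:
  after c @ step 1: {t3}
  Q completes σ.
Trace ⟨c⟩ through P, begin at {s0}:
  after c @ step 1: ∅ (P stuck)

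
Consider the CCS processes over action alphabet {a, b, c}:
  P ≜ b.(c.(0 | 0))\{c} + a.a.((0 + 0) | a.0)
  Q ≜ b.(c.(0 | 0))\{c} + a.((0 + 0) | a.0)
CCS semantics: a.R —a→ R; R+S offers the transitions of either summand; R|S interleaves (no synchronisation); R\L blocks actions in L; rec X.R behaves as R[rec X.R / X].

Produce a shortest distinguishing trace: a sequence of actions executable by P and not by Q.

P's transition system — 5 states:
  s0 = b.(c.(0 | 0))\{c} + a.a.((0 + 0) | a.0) ⊢ -a-> s1, -b-> s2
  s1 = a.((0 + 0) | a.0) ⊢ -a-> s3
  s2 = (c.(0 | 0))\{c} ⊢ ·
  s3 = (0 + 0) | a.0 ⊢ -a-> s4
  s4 = (0 + 0) | 0 ⊢ ·
Q's transition system — 4 states:
  t0 = b.(c.(0 | 0))\{c} + a.((0 + 0) | a.0) ⊢ -a-> t1, -b-> t2
  t1 = (0 + 0) | a.0 ⊢ -a-> t3
  t2 = (c.(0 | 0))\{c} ⊢ ·
  t3 = (0 + 0) | 0 ⊢ ·
Trace ⟨aaa⟩ through P, begin at {s0}:
  [1] a ⇒ {s1}
  [2] a ⇒ {s3}
  [3] a ⇒ {s4}
  ✓ P
Trace ⟨aaa⟩ through Q, begin at {t0}:
  [1] a ⇒ {t1}
  [2] a ⇒ {t3}
  [3] a ⇒ ∅  — Q cannot continue

aaa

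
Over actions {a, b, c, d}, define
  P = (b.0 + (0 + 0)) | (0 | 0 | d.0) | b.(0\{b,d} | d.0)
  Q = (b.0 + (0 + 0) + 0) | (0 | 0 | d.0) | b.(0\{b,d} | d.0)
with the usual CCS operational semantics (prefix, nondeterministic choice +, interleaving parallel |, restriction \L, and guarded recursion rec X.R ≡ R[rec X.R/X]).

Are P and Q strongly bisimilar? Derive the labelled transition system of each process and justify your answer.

bisimilar

Reachable graph of P (12 states):
  m0 = (b.0 + (0 + 0)) | (0 | 0 | d.0) | b.(0\{b,d} | d.0) has moves ··b··> m1, ··b··> m2, ··d··> m3
  m1 = (b.0 + (0 + 0)) | (0 | 0 | d.0) | (0\{b,d} | d.0) has moves ··b··> m4, ··d··> m5, ··d··> m6
  m2 = 0 | (0 | 0 | d.0) | b.(0\{b,d} | d.0) has moves ··b··> m4, ··d··> m7
  m3 = (b.0 + (0 + 0)) | (0 | 0 | 0) | b.(0\{b,d} | d.0) has moves ··b··> m5, ··b··> m7
  m4 = 0 | (0 | 0 | d.0) | (0\{b,d} | d.0) has moves ··d··> m8, ··d··> m9
  m5 = (b.0 + (0 + 0)) | (0 | 0 | 0) | (0\{b,d} | d.0) has moves ··b··> m8, ··d··> m10
  m6 = (b.0 + (0 + 0)) | (0 | 0 | d.0) | (0\{b,d} | 0) has moves ··b··> m9, ··d··> m10
  m7 = 0 | (0 | 0 | 0) | b.(0\{b,d} | d.0) has moves ··b··> m8
  m8 = 0 | (0 | 0 | 0) | (0\{b,d} | d.0) has moves ··d··> m11
  m9 = 0 | (0 | 0 | d.0) | (0\{b,d} | 0) has moves ··d··> m11
  m10 = (b.0 + (0 + 0)) | (0 | 0 | 0) | (0\{b,d} | 0) has moves ··b··> m11
  m11 = 0 | (0 | 0 | 0) | (0\{b,d} | 0) has moves stopped
Reachable graph of Q (12 states):
  n0 = (b.0 + (0 + 0) + 0) | (0 | 0 | d.0) | b.(0\{b,d} | d.0) has moves ··b··> n1, ··b··> n2, ··d··> n3
  n1 = (b.0 + (0 + 0) + 0) | (0 | 0 | d.0) | (0\{b,d} | d.0) has moves ··b··> n4, ··d··> n5, ··d··> n6
  n2 = 0 | (0 | 0 | d.0) | b.(0\{b,d} | d.0) has moves ··b··> n4, ··d··> n7
  n3 = (b.0 + (0 + 0) + 0) | (0 | 0 | 0) | b.(0\{b,d} | d.0) has moves ··b··> n5, ··b··> n7
  n4 = 0 | (0 | 0 | d.0) | (0\{b,d} | d.0) has moves ··d··> n8, ··d··> n9
  n5 = (b.0 + (0 + 0) + 0) | (0 | 0 | 0) | (0\{b,d} | d.0) has moves ··b··> n8, ··d··> n10
  n6 = (b.0 + (0 + 0) + 0) | (0 | 0 | d.0) | (0\{b,d} | 0) has moves ··b··> n9, ··d··> n10
  n7 = 0 | (0 | 0 | 0) | b.(0\{b,d} | d.0) has moves ··b··> n8
  n8 = 0 | (0 | 0 | 0) | (0\{b,d} | d.0) has moves ··d··> n11
  n9 = 0 | (0 | 0 | d.0) | (0\{b,d} | 0) has moves ··d··> n11
  n10 = (b.0 + (0 + 0) + 0) | (0 | 0 | 0) | (0\{b,d} | 0) has moves ··b··> n11
  n11 = 0 | (0 | 0 | 0) | (0\{b,d} | 0) has moves stopped
Coarsest stable partition (strong bisimilarity classes):
  B0 = {m0, n0}
  B1 = {m3, n3}
  B2 = {m7, n7}
  B3 = {m8, m9, n8, n9}
  B4 = {m11, n11}
  B5 = {m5, m6, n5, n6}
  B6 = {m10, n10}
  B7 = {m2, n2}
  B8 = {m4, n4}
  B9 = {m1, n1}
m0 ∈ B0, n0 ∈ B0 → same block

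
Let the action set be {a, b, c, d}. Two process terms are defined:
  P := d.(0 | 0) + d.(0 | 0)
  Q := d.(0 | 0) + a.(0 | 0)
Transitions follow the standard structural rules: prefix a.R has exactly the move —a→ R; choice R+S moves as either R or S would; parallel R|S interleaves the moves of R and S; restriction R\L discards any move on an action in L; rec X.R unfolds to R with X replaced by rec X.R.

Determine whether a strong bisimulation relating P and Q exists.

LTS(P): 2 reachable states
  s0 = d.(0 | 0) + d.(0 | 0) | =d=> s1
  s1 = 0 | 0 | ·
LTS(Q): 2 reachable states
  t0 = d.(0 | 0) + a.(0 | 0) | =a=> t1, =d=> t1
  t1 = 0 | 0 | ·
Coarsest stable partition (strong bisimilarity classes):
  B0 = {s0}
  B1 = {s1, t1}
  B2 = {t0}
s0 ∈ B0, t0 ∈ B2 → different blocks

P ≁ Q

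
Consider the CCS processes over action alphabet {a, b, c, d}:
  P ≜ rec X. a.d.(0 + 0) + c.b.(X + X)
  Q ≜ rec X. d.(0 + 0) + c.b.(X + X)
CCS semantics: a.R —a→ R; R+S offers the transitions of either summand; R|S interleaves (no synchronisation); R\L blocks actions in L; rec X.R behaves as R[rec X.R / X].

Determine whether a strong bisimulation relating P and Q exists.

not bisimilar

P's transition system — 5 states:
  m0 = rec X. a.d.(0 + 0) + c.b.(X + X) has moves ··a··> m1, ··c··> m2
  m1 = d.(0 + 0) has moves ··d··> m3
  m2 = b.((rec X. a.d.(0 + 0) + c.b.(X + X)) + (rec X. a.d.(0 + 0) + c.b.(X + X))) has moves ··b··> m4
  m3 = 0 + 0 has moves ·
  m4 = (rec X. a.d.(0 + 0) + c.b.(X + X)) + (rec X. a.d.(0 + 0) + c.b.(X + X)) has moves ··a··> m1, ··c··> m2
Q's transition system — 4 states:
  n0 = rec X. d.(0 + 0) + c.b.(X + X) has moves ··c··> n1, ··d··> n2
  n1 = b.((rec X. d.(0 + 0) + c.b.(X + X)) + (rec X. d.(0 + 0) + c.b.(X + X))) has moves ··b··> n3
  n2 = 0 + 0 has moves ·
  n3 = (rec X. d.(0 + 0) + c.b.(X + X)) + (rec X. d.(0 + 0) + c.b.(X + X)) has moves ··c··> n1, ··d··> n2
Coarsest stable partition (strong bisimilarity classes):
  B0 = {m0, m4}
  B1 = {m2}
  B2 = {m1}
  B3 = {m3, n2}
  B4 = {n0, n3}
  B5 = {n1}
m0 ∈ B0, n0 ∈ B4 → different blocks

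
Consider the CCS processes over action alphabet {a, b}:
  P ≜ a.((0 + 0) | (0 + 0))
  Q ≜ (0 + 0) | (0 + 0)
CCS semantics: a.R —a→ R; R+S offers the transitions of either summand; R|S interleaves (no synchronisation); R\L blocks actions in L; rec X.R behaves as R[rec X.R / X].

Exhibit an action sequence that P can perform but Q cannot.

Reachable graph of P (2 states):
  u0 = a.((0 + 0) | (0 + 0)) ⊢ =a=> u1
  u1 = (0 + 0) | (0 + 0) ⊢ deadlocked
Reachable graph of Q (1 states):
  v0 = (0 + 0) | (0 + 0) ⊢ deadlocked
Trace ⟨a⟩ through P, begin at {u0}:
  after a @ step 1: {u1}
  P completes σ.
Trace ⟨a⟩ through Q, begin at {v0}:
  after a @ step 1: no successor for Q

a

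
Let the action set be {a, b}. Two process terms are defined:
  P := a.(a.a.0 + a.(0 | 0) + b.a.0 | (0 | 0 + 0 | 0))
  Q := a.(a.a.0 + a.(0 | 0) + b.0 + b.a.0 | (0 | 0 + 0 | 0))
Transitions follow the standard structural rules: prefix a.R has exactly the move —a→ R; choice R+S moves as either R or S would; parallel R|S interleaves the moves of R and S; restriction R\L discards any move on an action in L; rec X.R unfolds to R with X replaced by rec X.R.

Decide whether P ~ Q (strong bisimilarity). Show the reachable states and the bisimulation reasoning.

Reachable graph of P (7 states):
  p0 = a.(a.a.0 + a.(0 | 0) + b.a.0 | (0 | 0 + 0 | 0)) ⊢ —a→ p1
  p1 = a.a.0 + a.(0 | 0) + b.a.0 | (0 | 0 + 0 | 0) ⊢ —a→ p2, —a→ p3, —b→ p4
  p2 = 0 | 0 ⊢ deadlocked
  p3 = a.0 ⊢ —a→ p5
  p4 = a.0 | (0 | 0 + 0 | 0) ⊢ —a→ p6
  p5 = 0 ⊢ deadlocked
  p6 = 0 | (0 | 0 + 0 | 0) ⊢ deadlocked
Reachable graph of Q (7 states):
  q0 = a.(a.a.0 + a.(0 | 0) + b.0 + b.a.0 | (0 | 0 + 0 | 0)) ⊢ —a→ q1
  q1 = a.a.0 + a.(0 | 0) + b.0 + b.a.0 | (0 | 0 + 0 | 0) ⊢ —a→ q2, —a→ q3, —b→ q4, —b→ q5
  q2 = 0 | 0 ⊢ deadlocked
  q3 = a.0 ⊢ —a→ q4
  q4 = 0 ⊢ deadlocked
  q5 = a.0 | (0 | 0 + 0 | 0) ⊢ —a→ q6
  q6 = 0 | (0 | 0 + 0 | 0) ⊢ deadlocked
Bisimilarity quotient blocks:
  B0 = {p0}
  B1 = {p1}
  B2 = {p2, p5, p6, q2, q4, q6}
  B3 = {p3, p4, q3, q5}
  B4 = {q0}
  B5 = {q1}
p0 ∈ B0, q0 ∈ B4 → different blocks

NO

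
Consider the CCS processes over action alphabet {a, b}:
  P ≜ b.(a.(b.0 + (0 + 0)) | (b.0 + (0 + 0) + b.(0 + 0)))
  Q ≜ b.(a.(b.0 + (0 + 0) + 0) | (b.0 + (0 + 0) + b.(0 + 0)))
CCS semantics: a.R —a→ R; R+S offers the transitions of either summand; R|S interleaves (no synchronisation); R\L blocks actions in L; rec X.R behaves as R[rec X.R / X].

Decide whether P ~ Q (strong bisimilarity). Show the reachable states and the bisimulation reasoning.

P ~ Q

P's transition system — 10 states:
  s0 = b.(a.(b.0 + (0 + 0)) | (b.0 + (0 + 0) + b.(0 + 0))) ⊢ ··b··> s1
  s1 = a.(b.0 + (0 + 0)) | (b.0 + (0 + 0) + b.(0 + 0)) ⊢ ··a··> s2, ··b··> s3, ··b··> s4
  s2 = (b.0 + (0 + 0)) | (b.0 + (0 + 0) + b.(0 + 0)) ⊢ ··b··> s5, ··b··> s6, ··b··> s7
  s3 = a.(b.0 + (0 + 0)) | (0 + 0) ⊢ ··a··> s5
  s4 = a.(b.0 + (0 + 0)) | 0 ⊢ ··a··> s6
  s5 = (b.0 + (0 + 0)) | (0 + 0) ⊢ ··b··> s8
  s6 = (b.0 + (0 + 0)) | 0 ⊢ ··b··> s9
  s7 = 0 | (b.0 + (0 + 0) + b.(0 + 0)) ⊢ ··b··> s8, ··b··> s9
  s8 = 0 | (0 + 0) ⊢ ∅
  s9 = 0 | 0 ⊢ ∅
Q's transition system — 10 states:
  t0 = b.(a.(b.0 + (0 + 0) + 0) | (b.0 + (0 + 0) + b.(0 + 0))) ⊢ ··b··> t1
  t1 = a.(b.0 + (0 + 0) + 0) | (b.0 + (0 + 0) + b.(0 + 0)) ⊢ ··a··> t2, ··b··> t3, ··b··> t4
  t2 = (b.0 + (0 + 0) + 0) | (b.0 + (0 + 0) + b.(0 + 0)) ⊢ ··b··> t5, ··b··> t6, ··b··> t7
  t3 = a.(b.0 + (0 + 0) + 0) | (0 + 0) ⊢ ··a··> t5
  t4 = a.(b.0 + (0 + 0) + 0) | 0 ⊢ ··a··> t6
  t5 = (b.0 + (0 + 0) + 0) | (0 + 0) ⊢ ··b··> t8
  t6 = (b.0 + (0 + 0) + 0) | 0 ⊢ ··b··> t9
  t7 = 0 | (b.0 + (0 + 0) + b.(0 + 0)) ⊢ ··b··> t8, ··b··> t9
  t8 = 0 | (0 + 0) ⊢ ∅
  t9 = 0 | 0 ⊢ ∅
Bisimilarity quotient blocks:
  B0 = {s0, t0}
  B1 = {s1, t1}
  B2 = {s3, s4, t3, t4}
  B3 = {s5, s6, s7, t5, t6, t7}
  B4 = {s8, s9, t8, t9}
  B5 = {s2, t2}
s0 ∈ B0, t0 ∈ B0 → same block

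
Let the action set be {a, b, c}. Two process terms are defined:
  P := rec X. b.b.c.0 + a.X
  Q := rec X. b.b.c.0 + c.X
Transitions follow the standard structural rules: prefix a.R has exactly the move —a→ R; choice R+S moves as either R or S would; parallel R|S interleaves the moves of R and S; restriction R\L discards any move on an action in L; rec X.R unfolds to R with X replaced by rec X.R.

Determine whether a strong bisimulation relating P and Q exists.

P's transition system — 4 states:
  p0 = rec X. b.b.c.0 + a.X ⊢ =a=> p0, =b=> p1
  p1 = b.c.0 ⊢ =b=> p2
  p2 = c.0 ⊢ =c=> p3
  p3 = 0 ⊢ ·
Q's transition system — 4 states:
  q0 = rec X. b.b.c.0 + c.X ⊢ =b=> q1, =c=> q0
  q1 = b.c.0 ⊢ =b=> q2
  q2 = c.0 ⊢ =c=> q3
  q3 = 0 ⊢ ·
Bisimilarity quotient blocks:
  B0 = {p0}
  B1 = {p1, q1}
  B2 = {p2, q2}
  B3 = {p3, q3}
  B4 = {q0}
p0 ∈ B0, q0 ∈ B4 → different blocks

NO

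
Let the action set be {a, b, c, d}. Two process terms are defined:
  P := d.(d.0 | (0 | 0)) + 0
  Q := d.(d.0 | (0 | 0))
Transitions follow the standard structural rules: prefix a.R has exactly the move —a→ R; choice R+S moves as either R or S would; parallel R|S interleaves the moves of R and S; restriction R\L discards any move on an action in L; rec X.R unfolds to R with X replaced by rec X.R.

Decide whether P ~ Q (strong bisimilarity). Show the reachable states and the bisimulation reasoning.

P ~ Q

P's transition system — 3 states:
  p0 = d.(d.0 | (0 | 0)) + 0 :: ··d··> p1
  p1 = d.0 | (0 | 0) :: ··d··> p2
  p2 = 0 | (0 | 0) :: deadlocked
Q's transition system — 3 states:
  q0 = d.(d.0 | (0 | 0)) :: ··d··> q1
  q1 = d.0 | (0 | 0) :: ··d··> q2
  q2 = 0 | (0 | 0) :: deadlocked
Partition-refinement fixed point:
  B0 = {p0, q0}
  B1 = {p1, q1}
  B2 = {p2, q2}
p0 ∈ B0, q0 ∈ B0 → same block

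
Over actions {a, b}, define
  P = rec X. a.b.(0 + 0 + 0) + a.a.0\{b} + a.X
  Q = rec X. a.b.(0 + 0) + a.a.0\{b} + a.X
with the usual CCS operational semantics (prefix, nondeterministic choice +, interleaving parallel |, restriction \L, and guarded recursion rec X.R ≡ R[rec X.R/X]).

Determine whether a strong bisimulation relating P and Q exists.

LTS(P): 5 reachable states
  m0 = rec X. a.b.(0 + 0 + 0) + a.a.0\{b} + a.X → —a→ m0, —a→ m1, —a→ m2
  m1 = a.0\{b} → —a→ m3
  m2 = b.(0 + 0 + 0) → —b→ m4
  m3 = 0\{b} → (no moves)
  m4 = 0 + 0 + 0 → (no moves)
LTS(Q): 5 reachable states
  n0 = rec X. a.b.(0 + 0) + a.a.0\{b} + a.X → —a→ n0, —a→ n1, —a→ n2
  n1 = a.0\{b} → —a→ n3
  n2 = b.(0 + 0) → —b→ n4
  n3 = 0\{b} → (no moves)
  n4 = 0 + 0 → (no moves)
Coarsest stable partition (strong bisimilarity classes):
  B0 = {m0, n0}
  B1 = {m2, n2}
  B2 = {m3, m4, n3, n4}
  B3 = {m1, n1}
m0 ∈ B0, n0 ∈ B0 → same block

YES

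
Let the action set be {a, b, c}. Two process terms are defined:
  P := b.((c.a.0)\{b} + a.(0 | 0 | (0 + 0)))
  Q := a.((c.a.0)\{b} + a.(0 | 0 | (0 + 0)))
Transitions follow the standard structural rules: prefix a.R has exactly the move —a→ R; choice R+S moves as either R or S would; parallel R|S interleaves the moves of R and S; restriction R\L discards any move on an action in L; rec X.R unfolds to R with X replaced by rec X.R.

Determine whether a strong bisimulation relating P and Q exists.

Reachable graph of P (5 states):
  u0 = b.((c.a.0)\{b} + a.(0 | 0 | (0 + 0))) has moves =b=> u1
  u1 = (c.a.0)\{b} + a.(0 | 0 | (0 + 0)) has moves =a=> u2, =c=> u3
  u2 = 0 | 0 | (0 + 0) has moves ·
  u3 = (a.0)\{b} has moves =a=> u4
  u4 = 0\{b} has moves ·
Reachable graph of Q (5 states):
  v0 = a.((c.a.0)\{b} + a.(0 | 0 | (0 + 0))) has moves =a=> v1
  v1 = (c.a.0)\{b} + a.(0 | 0 | (0 + 0)) has moves =a=> v2, =c=> v3
  v2 = 0 | 0 | (0 + 0) has moves ·
  v3 = (a.0)\{b} has moves =a=> v4
  v4 = 0\{b} has moves ·
Partition-refinement fixed point:
  B0 = {u0}
  B1 = {u1, v1}
  B2 = {u2, u4, v2, v4}
  B3 = {u3, v3}
  B4 = {v0}
u0 ∈ B0, v0 ∈ B4 → different blocks

not bisimilar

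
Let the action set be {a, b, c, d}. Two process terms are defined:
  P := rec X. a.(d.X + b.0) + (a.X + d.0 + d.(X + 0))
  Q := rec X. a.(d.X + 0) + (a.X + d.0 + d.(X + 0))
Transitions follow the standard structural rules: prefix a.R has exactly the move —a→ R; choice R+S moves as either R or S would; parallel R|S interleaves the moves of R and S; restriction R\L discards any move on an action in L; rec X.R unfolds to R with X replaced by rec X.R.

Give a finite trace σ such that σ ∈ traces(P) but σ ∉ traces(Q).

Reachable graph of P (4 states):
  u0 = rec X. a.(d.X + b.0) + (a.X + d.0 + d.(X + 0)) → ··a··> u0, ··a··> u1, ··d··> u2, ··d··> u3
  u1 = d.(rec X. a.(d.X + b.0) + (a.X + d.0 + d.(X + 0))) + b.0 → ··b··> u3, ··d··> u0
  u2 = (rec X. a.(d.X + b.0) + (a.X + d.0 + d.(X + 0))) + 0 → ··a··> u0, ··a··> u1, ··d··> u2, ··d··> u3
  u3 = 0 → (no moves)
Reachable graph of Q (4 states):
  v0 = rec X. a.(d.X + 0) + (a.X + d.0 + d.(X + 0)) → ··a··> v0, ··a··> v1, ··d··> v2, ··d··> v3
  v1 = d.(rec X. a.(d.X + 0) + (a.X + d.0 + d.(X + 0))) + 0 → ··d··> v0
  v2 = (rec X. a.(d.X + 0) + (a.X + d.0 + d.(X + 0))) + 0 → ··a··> v0, ··a··> v1, ··d··> v2, ··d··> v3
  v3 = 0 → (no moves)
Trace ⟨ab⟩ through P, begin at {u0}:
  step 1 (a): {u0, u1}
  step 2 (b): {u3}
  P completes σ.
Trace ⟨ab⟩ through Q, begin at {v0}:
  step 1 (a): {v0, v1}
  step 2 (b): no successor for Q

ab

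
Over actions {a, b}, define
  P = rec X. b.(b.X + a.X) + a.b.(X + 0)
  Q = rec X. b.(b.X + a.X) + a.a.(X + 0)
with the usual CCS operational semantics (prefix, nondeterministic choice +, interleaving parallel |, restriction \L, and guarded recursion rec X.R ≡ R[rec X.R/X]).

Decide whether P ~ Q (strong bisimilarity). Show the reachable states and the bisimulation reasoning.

P ≁ Q

Reachable graph of P (4 states):
  m0 = rec X. b.(b.X + a.X) + a.b.(X + 0) :: --a--▸ m1, --b--▸ m2
  m1 = b.((rec X. b.(b.X + a.X) + a.b.(X + 0)) + 0) :: --b--▸ m3
  m2 = b.(rec X. b.(b.X + a.X) + a.b.(X + 0)) + a.(rec X. b.(b.X + a.X) + a.b.(X + 0)) :: --a--▸ m0, --b--▸ m0
  m3 = (rec X. b.(b.X + a.X) + a.b.(X + 0)) + 0 :: --a--▸ m1, --b--▸ m2
Reachable graph of Q (4 states):
  n0 = rec X. b.(b.X + a.X) + a.a.(X + 0) :: --a--▸ n1, --b--▸ n2
  n1 = a.((rec X. b.(b.X + a.X) + a.a.(X + 0)) + 0) :: --a--▸ n3
  n2 = b.(rec X. b.(b.X + a.X) + a.a.(X + 0)) + a.(rec X. b.(b.X + a.X) + a.a.(X + 0)) :: --a--▸ n0, --b--▸ n0
  n3 = (rec X. b.(b.X + a.X) + a.a.(X + 0)) + 0 :: --a--▸ n1, --b--▸ n2
Partition-refinement fixed point:
  B0 = {m0, m3}
  B1 = {m2}
  B2 = {m1}
  B3 = {n0, n3}
  B4 = {n2}
  B5 = {n1}
m0 ∈ B0, n0 ∈ B3 → different blocks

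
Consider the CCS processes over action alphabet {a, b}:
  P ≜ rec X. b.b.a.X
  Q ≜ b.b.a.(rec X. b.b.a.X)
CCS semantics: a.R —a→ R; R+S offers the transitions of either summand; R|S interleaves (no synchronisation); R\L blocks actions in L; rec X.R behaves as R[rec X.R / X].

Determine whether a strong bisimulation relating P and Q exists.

P ~ Q

LTS(P): 3 reachable states
  m0 = rec X. b.b.a.X → =b=> m1
  m1 = b.a.(rec X. b.b.a.X) → =b=> m2
  m2 = a.(rec X. b.b.a.X) → =a=> m0
LTS(Q): 4 reachable states
  n0 = b.b.a.(rec X. b.b.a.X) → =b=> n1
  n1 = b.a.(rec X. b.b.a.X) → =b=> n2
  n2 = a.(rec X. b.b.a.X) → =a=> n3
  n3 = rec X. b.b.a.X → =b=> n1
Bisimilarity quotient blocks:
  B0 = {m0, n0, n3}
  B1 = {m1, n1}
  B2 = {m2, n2}
m0 ∈ B0, n0 ∈ B0 → same block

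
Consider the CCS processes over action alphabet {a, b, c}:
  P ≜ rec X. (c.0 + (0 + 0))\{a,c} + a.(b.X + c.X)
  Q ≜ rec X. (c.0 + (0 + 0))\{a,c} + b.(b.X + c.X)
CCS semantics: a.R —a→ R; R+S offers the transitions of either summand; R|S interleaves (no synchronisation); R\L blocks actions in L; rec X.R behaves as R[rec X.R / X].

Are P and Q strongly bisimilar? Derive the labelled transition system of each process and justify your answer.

Reachable graph of P (2 states):
  m0 = rec X. (c.0 + (0 + 0))\{a,c} + a.(b.X + c.X) ⊢ —a→ m1
  m1 = b.(rec X. (c.0 + (0 + 0))\{a,c} + a.(b.X + c.X)) + c.(rec X. (c.0 + (0 + 0))\{a,c} + a.(b.X + c.X)) ⊢ —b→ m0, —c→ m0
Reachable graph of Q (2 states):
  n0 = rec X. (c.0 + (0 + 0))\{a,c} + b.(b.X + c.X) ⊢ —b→ n1
  n1 = b.(rec X. (c.0 + (0 + 0))\{a,c} + b.(b.X + c.X)) + c.(rec X. (c.0 + (0 + 0))\{a,c} + b.(b.X + c.X)) ⊢ —b→ n0, —c→ n0
Bisimilarity quotient blocks:
  B0 = {m0}
  B1 = {m1}
  B2 = {n0}
  B3 = {n1}
m0 ∈ B0, n0 ∈ B2 → different blocks

not bisimilar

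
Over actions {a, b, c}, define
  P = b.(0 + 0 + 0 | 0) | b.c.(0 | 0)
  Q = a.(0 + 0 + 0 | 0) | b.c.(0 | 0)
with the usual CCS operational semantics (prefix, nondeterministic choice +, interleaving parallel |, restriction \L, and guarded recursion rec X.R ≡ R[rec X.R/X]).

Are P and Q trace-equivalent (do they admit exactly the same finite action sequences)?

P's transition system — 6 states:
  u0 = b.(0 + 0 + 0 | 0) | b.c.(0 | 0) has moves =b=> u1, =b=> u2
  u1 = (0 + 0 + 0 | 0) | b.c.(0 | 0) has moves =b=> u3
  u2 = b.(0 + 0 + 0 | 0) | c.(0 | 0) has moves =b=> u3, =c=> u4
  u3 = (0 + 0 + 0 | 0) | c.(0 | 0) has moves =c=> u5
  u4 = b.(0 + 0 + 0 | 0) | (0 | 0) has moves =b=> u5
  u5 = (0 + 0 + 0 | 0) | (0 | 0) has moves ·
Q's transition system — 6 states:
  v0 = a.(0 + 0 + 0 | 0) | b.c.(0 | 0) has moves =a=> v1, =b=> v2
  v1 = (0 + 0 + 0 | 0) | b.c.(0 | 0) has moves =b=> v3
  v2 = a.(0 + 0 + 0 | 0) | c.(0 | 0) has moves =a=> v3, =c=> v4
  v3 = (0 + 0 + 0 | 0) | c.(0 | 0) has moves =c=> v5
  v4 = a.(0 + 0 + 0 | 0) | (0 | 0) has moves =a=> v5
  v5 = (0 + 0 + 0 | 0) | (0 | 0) has moves ·
Run σ = ⟨bb⟩ on P: start {u0}
  [1] b ⇒ {u1, u2}
  [2] b ⇒ {u3}
  — P admits the full trace.
Run σ = ⟨bb⟩ on Q: start {v0}
  [1] b ⇒ {v2}
  [2] b ⇒ ∅ (Q stuck)

traces(P) ≠ traces(Q) — witness ⟨bb⟩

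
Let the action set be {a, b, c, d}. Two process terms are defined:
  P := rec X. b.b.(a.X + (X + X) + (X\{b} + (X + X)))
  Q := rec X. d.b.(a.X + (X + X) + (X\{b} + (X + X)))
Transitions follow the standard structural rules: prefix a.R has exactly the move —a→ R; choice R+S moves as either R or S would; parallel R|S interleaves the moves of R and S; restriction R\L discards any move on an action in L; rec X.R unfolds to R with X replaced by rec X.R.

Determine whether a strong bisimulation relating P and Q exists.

P's transition system — 3 states:
  m0 = rec X. b.b.(a.X + (X + X) + (X\{b} + (X + X))) | --b--▸ m1
  m1 = b.(a.(rec X. b.b.(a.X + (X + X) + (X\{b} + (X + X)))) + ((rec X. b.b.(a.X + (X + X) + (X\{b} + (X + X)))) + (rec X. b.b.(a.X + (X + X) + (X\{b} + (X + X))))) + ((rec X. b.b.(a.X + (X + X) + (X\{b} + (X + X))))\{b} + ((rec X. b.b.(a.X + (X + X) + (X\{b} + (X + X)))) + (rec X. b.b.(a.X + (X + X) + (X\{b} + (X + X))))))) | --b--▸ m2
  m2 = a.(rec X. b.b.(a.X + (X + X) + (X\{b} + (X + X)))) + ((rec X. b.b.(a.X + (X + X) + (X\{b} + (X + X)))) + (rec X. b.b.(a.X + (X + X) + (X\{b} + (X + X))))) + ((rec X. b.b.(a.X + (X + X) + (X\{b} + (X + X))))\{b} + ((rec X. b.b.(a.X + (X + X) + (X\{b} + (X + X)))) + (rec X. b.b.(a.X + (X + X) + (X\{b} + (X + X)))))) | --a--▸ m0, --b--▸ m1
Q's transition system — 4 states:
  n0 = rec X. d.b.(a.X + (X + X) + (X\{b} + (X + X))) | --d--▸ n1
  n1 = b.(a.(rec X. d.b.(a.X + (X + X) + (X\{b} + (X + X)))) + ((rec X. d.b.(a.X + (X + X) + (X\{b} + (X + X)))) + (rec X. d.b.(a.X + (X + X) + (X\{b} + (X + X))))) + ((rec X. d.b.(a.X + (X + X) + (X\{b} + (X + X))))\{b} + ((rec X. d.b.(a.X + (X + X) + (X\{b} + (X + X)))) + (rec X. d.b.(a.X + (X + X) + (X\{b} + (X + X))))))) | --b--▸ n2
  n2 = a.(rec X. d.b.(a.X + (X + X) + (X\{b} + (X + X)))) + ((rec X. d.b.(a.X + (X + X) + (X\{b} + (X + X)))) + (rec X. d.b.(a.X + (X + X) + (X\{b} + (X + X))))) + ((rec X. d.b.(a.X + (X + X) + (X\{b} + (X + X))))\{b} + ((rec X. d.b.(a.X + (X + X) + (X\{b} + (X + X)))) + (rec X. d.b.(a.X + (X + X) + (X\{b} + (X + X)))))) | --a--▸ n0, --d--▸ n1, --d--▸ n3
  n3 = (b.(a.(rec X. d.b.(a.X + (X + X) + (X\{b} + (X + X)))) + ((rec X. d.b.(a.X + (X + X) + (X\{b} + (X + X)))) + (rec X. d.b.(a.X + (X + X) + (X\{b} + (X + X))))) + ((rec X. d.b.(a.X + (X + X) + (X\{b} + (X + X))))\{b} + ((rec X. d.b.(a.X + (X + X) + (X\{b} + (X + X)))) + (rec X. d.b.(a.X + (X + X) + (X\{b} + (X + X))))))))\{b} | stopped
Bisimilarity quotient blocks:
  B0 = {m0}
  B1 = {m1}
  B2 = {m2}
  B3 = {n0}
  B4 = {n1}
  B5 = {n2}
  B6 = {n3}
m0 ∈ B0, n0 ∈ B3 → different blocks

P ≁ Q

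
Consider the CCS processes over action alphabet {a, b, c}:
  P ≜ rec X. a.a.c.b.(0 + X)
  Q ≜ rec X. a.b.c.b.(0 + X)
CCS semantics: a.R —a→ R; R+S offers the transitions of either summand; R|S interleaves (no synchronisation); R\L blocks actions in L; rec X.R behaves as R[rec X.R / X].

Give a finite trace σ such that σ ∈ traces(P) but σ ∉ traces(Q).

Reachable graph of P (5 states):
  p0 = rec X. a.a.c.b.(0 + X) :: —a→ p1
  p1 = a.c.b.(0 + (rec X. a.a.c.b.(0 + X))) :: —a→ p2
  p2 = c.b.(0 + (rec X. a.a.c.b.(0 + X))) :: —c→ p3
  p3 = b.(0 + (rec X. a.a.c.b.(0 + X))) :: —b→ p4
  p4 = 0 + (rec X. a.a.c.b.(0 + X)) :: —a→ p1
Reachable graph of Q (5 states):
  q0 = rec X. a.b.c.b.(0 + X) :: —a→ q1
  q1 = b.c.b.(0 + (rec X. a.b.c.b.(0 + X))) :: —b→ q2
  q2 = c.b.(0 + (rec X. a.b.c.b.(0 + X))) :: —c→ q3
  q3 = b.(0 + (rec X. a.b.c.b.(0 + X))) :: —b→ q4
  q4 = 0 + (rec X. a.b.c.b.(0 + X)) :: —a→ q1
Run σ = ⟨aa⟩ on P: start {p0}
  [1] a ⇒ {p1}
  [2] a ⇒ {p2}
  P completes σ.
Run σ = ⟨aa⟩ on Q: start {q0}
  [1] a ⇒ {q1}
  [2] a ⇒ no successor for Q

aa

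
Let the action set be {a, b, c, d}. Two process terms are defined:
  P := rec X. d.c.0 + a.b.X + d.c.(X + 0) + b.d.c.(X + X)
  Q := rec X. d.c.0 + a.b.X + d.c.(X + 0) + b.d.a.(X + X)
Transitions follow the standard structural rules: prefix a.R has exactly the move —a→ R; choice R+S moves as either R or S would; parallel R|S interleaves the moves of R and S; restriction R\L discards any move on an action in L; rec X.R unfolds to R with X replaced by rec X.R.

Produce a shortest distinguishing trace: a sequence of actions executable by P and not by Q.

Reachable graph of P (9 states):
  u0 = rec X. d.c.0 + a.b.X + d.c.(X + 0) + b.d.c.(X + X) :: -a-> u1, -b-> u2, -d-> u3, -d-> u4
  u1 = b.(rec X. d.c.0 + a.b.X + d.c.(X + 0) + b.d.c.(X + X)) :: -b-> u0
  u2 = d.c.((rec X. d.c.0 + a.b.X + d.c.(X + 0) + b.d.c.(X + X)) + (rec X. d.c.0 + a.b.X + d.c.(X + 0) + b.d.c.(X + X))) :: -d-> u5
  u3 = c.((rec X. d.c.0 + a.b.X + d.c.(X + 0) + b.d.c.(X + X)) + 0) :: -c-> u6
  u4 = c.0 :: -c-> u7
  u5 = c.((rec X. d.c.0 + a.b.X + d.c.(X + 0) + b.d.c.(X + X)) + (rec X. d.c.0 + a.b.X + d.c.(X + 0) + b.d.c.(X + X))) :: -c-> u8
  u6 = (rec X. d.c.0 + a.b.X + d.c.(X + 0) + b.d.c.(X + X)) + 0 :: -a-> u1, -b-> u2, -d-> u3, -d-> u4
  u7 = 0 :: stopped
  u8 = (rec X. d.c.0 + a.b.X + d.c.(X + 0) + b.d.c.(X + X)) + (rec X. d.c.0 + a.b.X + d.c.(X + 0) + b.d.c.(X + X)) :: -a-> u1, -b-> u2, -d-> u3, -d-> u4
Reachable graph of Q (9 states):
  v0 = rec X. d.c.0 + a.b.X + d.c.(X + 0) + b.d.a.(X + X) :: -a-> v1, -b-> v2, -d-> v3, -d-> v4
  v1 = b.(rec X. d.c.0 + a.b.X + d.c.(X + 0) + b.d.a.(X + X)) :: -b-> v0
  v2 = d.a.((rec X. d.c.0 + a.b.X + d.c.(X + 0) + b.d.a.(X + X)) + (rec X. d.c.0 + a.b.X + d.c.(X + 0) + b.d.a.(X + X))) :: -d-> v5
  v3 = c.((rec X. d.c.0 + a.b.X + d.c.(X + 0) + b.d.a.(X + X)) + 0) :: -c-> v6
  v4 = c.0 :: -c-> v7
  v5 = a.((rec X. d.c.0 + a.b.X + d.c.(X + 0) + b.d.a.(X + X)) + (rec X. d.c.0 + a.b.X + d.c.(X + 0) + b.d.a.(X + X))) :: -a-> v8
  v6 = (rec X. d.c.0 + a.b.X + d.c.(X + 0) + b.d.a.(X + X)) + 0 :: -a-> v1, -b-> v2, -d-> v3, -d-> v4
  v7 = 0 :: stopped
  v8 = (rec X. d.c.0 + a.b.X + d.c.(X + 0) + b.d.a.(X + X)) + (rec X. d.c.0 + a.b.X + d.c.(X + 0) + b.d.a.(X + X)) :: -a-> v1, -b-> v2, -d-> v3, -d-> v4
Run σ = ⟨bdc⟩ on P: start {u0}
  after b @ step 1: {u2}
  after d @ step 2: {u5}
  after c @ step 3: {u8}
  ✓ P
Run σ = ⟨bdc⟩ on Q: start {v0}
  after b @ step 1: {v2}
  after d @ step 2: {v5}
  after c @ step 3: ∅ (Q stuck)

bdc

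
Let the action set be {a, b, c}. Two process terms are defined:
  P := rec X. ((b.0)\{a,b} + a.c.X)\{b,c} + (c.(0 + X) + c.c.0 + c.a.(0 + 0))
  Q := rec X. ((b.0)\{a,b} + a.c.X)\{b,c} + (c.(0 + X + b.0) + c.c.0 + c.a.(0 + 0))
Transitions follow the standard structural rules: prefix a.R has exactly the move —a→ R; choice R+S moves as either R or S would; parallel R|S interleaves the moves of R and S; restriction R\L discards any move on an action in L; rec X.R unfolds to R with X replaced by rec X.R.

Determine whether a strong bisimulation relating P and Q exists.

P ≁ Q

Reachable graph of P (7 states):
  p0 = rec X. ((b.0)\{a,b} + a.c.X)\{b,c} + (c.(0 + X) + c.c.0 + c.a.(0 + 0)) ⊢ -a-> p1, -c-> p2, -c-> p3, -c-> p4
  p1 = (c.(rec X. ((b.0)\{a,b} + a.c.X)\{b,c} + (c.(0 + X) + c.c.0 + c.a.(0 + 0))))\{b,c} ⊢ deadlocked
  p2 = 0 + (rec X. ((b.0)\{a,b} + a.c.X)\{b,c} + (c.(0 + X) + c.c.0 + c.a.(0 + 0))) ⊢ -a-> p1, -c-> p2, -c-> p3, -c-> p4
  p3 = a.(0 + 0) ⊢ -a-> p5
  p4 = c.0 ⊢ -c-> p6
  p5 = 0 + 0 ⊢ deadlocked
  p6 = 0 ⊢ deadlocked
Reachable graph of Q (7 states):
  q0 = rec X. ((b.0)\{a,b} + a.c.X)\{b,c} + (c.(0 + X + b.0) + c.c.0 + c.a.(0 + 0)) ⊢ -a-> q1, -c-> q2, -c-> q3, -c-> q4
  q1 = (c.(rec X. ((b.0)\{a,b} + a.c.X)\{b,c} + (c.(0 + X + b.0) + c.c.0 + c.a.(0 + 0))))\{b,c} ⊢ deadlocked
  q2 = 0 + (rec X. ((b.0)\{a,b} + a.c.X)\{b,c} + (c.(0 + X + b.0) + c.c.0 + c.a.(0 + 0))) + b.0 ⊢ -a-> q1, -b-> q5, -c-> q2, -c-> q3, -c-> q4
  q3 = a.(0 + 0) ⊢ -a-> q6
  q4 = c.0 ⊢ -c-> q5
  q5 = 0 ⊢ deadlocked
  q6 = 0 + 0 ⊢ deadlocked
Coarsest stable partition (strong bisimilarity classes):
  B0 = {p0, p2}
  B1 = {p1, p5, p6, q1, q5, q6}
  B2 = {p3, q3}
  B3 = {p4, q4}
  B4 = {q0}
  B5 = {q2}
p0 ∈ B0, q0 ∈ B4 → different blocks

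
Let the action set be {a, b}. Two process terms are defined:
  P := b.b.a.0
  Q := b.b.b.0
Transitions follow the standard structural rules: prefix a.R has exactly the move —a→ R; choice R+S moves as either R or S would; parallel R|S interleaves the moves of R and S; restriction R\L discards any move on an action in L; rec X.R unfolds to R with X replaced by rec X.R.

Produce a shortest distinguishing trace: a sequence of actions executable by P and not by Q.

bba

LTS(P): 4 reachable states
  p0 = b.b.a.0 has moves -b-> p1
  p1 = b.a.0 has moves -b-> p2
  p2 = a.0 has moves -a-> p3
  p3 = 0 has moves deadlocked
LTS(Q): 4 reachable states
  q0 = b.b.b.0 has moves -b-> q1
  q1 = b.b.0 has moves -b-> q2
  q2 = b.0 has moves -b-> q3
  q3 = 0 has moves deadlocked
Run σ = ⟨bba⟩ on P: start {p0}
  after b @ step 1: {p1}
  after b @ step 2: {p2}
  after a @ step 3: {p3}
  — P admits the full trace.
Run σ = ⟨bba⟩ on Q: start {q0}
  after b @ step 1: {q1}
  after b @ step 2: {q2}
  after a @ step 3: ∅ (Q stuck)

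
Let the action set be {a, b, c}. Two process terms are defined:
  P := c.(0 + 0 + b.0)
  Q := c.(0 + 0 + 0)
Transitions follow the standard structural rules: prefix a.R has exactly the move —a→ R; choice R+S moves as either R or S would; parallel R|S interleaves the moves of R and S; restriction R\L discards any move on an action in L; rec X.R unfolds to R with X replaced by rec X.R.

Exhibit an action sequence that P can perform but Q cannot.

cb

Reachable graph of P (3 states):
  u0 = c.(0 + 0 + b.0) ⊢ -c-> u1
  u1 = 0 + 0 + b.0 ⊢ -b-> u2
  u2 = 0 ⊢ ·
Reachable graph of Q (2 states):
  v0 = c.(0 + 0 + 0) ⊢ -c-> v1
  v1 = 0 + 0 + 0 ⊢ ·
Run σ = ⟨cb⟩ on P: start {u0}
  after c @ step 1: {u1}
  after b @ step 2: {u2}
  — P admits the full trace.
Run σ = ⟨cb⟩ on Q: start {v0}
  after c @ step 1: {v1}
  after b @ step 2: no successor for Q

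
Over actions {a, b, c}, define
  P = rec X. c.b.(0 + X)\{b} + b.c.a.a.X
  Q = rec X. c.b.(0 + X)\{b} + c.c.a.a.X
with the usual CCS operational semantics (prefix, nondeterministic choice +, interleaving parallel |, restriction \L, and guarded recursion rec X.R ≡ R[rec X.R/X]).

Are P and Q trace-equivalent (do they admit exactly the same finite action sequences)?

trace-distinct — witness ⟨b⟩

P's transition system — 7 states:
  s0 = rec X. c.b.(0 + X)\{b} + b.c.a.a.X | =b=> s1, =c=> s2
  s1 = c.a.a.(rec X. c.b.(0 + X)\{b} + b.c.a.a.X) | =c=> s3
  s2 = b.(0 + (rec X. c.b.(0 + X)\{b} + b.c.a.a.X))\{b} | =b=> s4
  s3 = a.a.(rec X. c.b.(0 + X)\{b} + b.c.a.a.X) | =a=> s5
  s4 = (0 + (rec X. c.b.(0 + X)\{b} + b.c.a.a.X))\{b} | =c=> s6
  s5 = a.(rec X. c.b.(0 + X)\{b} + b.c.a.a.X) | =a=> s0
  s6 = (b.(0 + (rec X. c.b.(0 + X)\{b} + b.c.a.a.X))\{b})\{b} | ∅
Q's transition system — 11 states:
  t0 = rec X. c.b.(0 + X)\{b} + c.c.a.a.X | =c=> t1, =c=> t2
  t1 = b.(0 + (rec X. c.b.(0 + X)\{b} + c.c.a.a.X))\{b} | =b=> t3
  t2 = c.a.a.(rec X. c.b.(0 + X)\{b} + c.c.a.a.X) | =c=> t4
  t3 = (0 + (rec X. c.b.(0 + X)\{b} + c.c.a.a.X))\{b} | =c=> t5, =c=> t6
  t4 = a.a.(rec X. c.b.(0 + X)\{b} + c.c.a.a.X) | =a=> t7
  t5 = (b.(0 + (rec X. c.b.(0 + X)\{b} + c.c.a.a.X))\{b})\{b} | ∅
  t6 = (c.a.a.(rec X. c.b.(0 + X)\{b} + c.c.a.a.X))\{b} | =c=> t8
  t7 = a.(rec X. c.b.(0 + X)\{b} + c.c.a.a.X) | =a=> t0
  t8 = (a.a.(rec X. c.b.(0 + X)\{b} + c.c.a.a.X))\{b} | =a=> t9
  t9 = (a.(rec X. c.b.(0 + X)\{b} + c.c.a.a.X))\{b} | =a=> t10
  t10 = (rec X. c.b.(0 + X)\{b} + c.c.a.a.X)\{b} | =c=> t5, =c=> t6
Executing b from P (initial set {s0}):
  step 1 (b): {s1}
  ✓ P
Executing b from Q (initial set {t0}):
  step 1 (b): ∅  — Q cannot continue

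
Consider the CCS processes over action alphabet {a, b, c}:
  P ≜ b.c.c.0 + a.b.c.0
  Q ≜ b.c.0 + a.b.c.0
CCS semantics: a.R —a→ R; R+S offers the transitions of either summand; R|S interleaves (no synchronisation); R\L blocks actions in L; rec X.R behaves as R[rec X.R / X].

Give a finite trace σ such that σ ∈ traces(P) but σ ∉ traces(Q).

Reachable graph of P (5 states):
  s0 = b.c.c.0 + a.b.c.0 ⊢ --a--▸ s1, --b--▸ s2
  s1 = b.c.0 ⊢ --b--▸ s3
  s2 = c.c.0 ⊢ --c--▸ s3
  s3 = c.0 ⊢ --c--▸ s4
  s4 = 0 ⊢ stopped
Reachable graph of Q (4 states):
  t0 = b.c.0 + a.b.c.0 ⊢ --a--▸ t1, --b--▸ t2
  t1 = b.c.0 ⊢ --b--▸ t2
  t2 = c.0 ⊢ --c--▸ t3
  t3 = 0 ⊢ stopped
Trace ⟨bcc⟩ through P, begin at {s0}:
  after b @ step 1: {s2}
  after c @ step 2: {s3}
  after c @ step 3: {s4}
  P completes σ.
Trace ⟨bcc⟩ through Q, begin at {t0}:
  after b @ step 1: {t2}
  after c @ step 2: {t3}
  after c @ step 3: ∅  — Q cannot continue

bcc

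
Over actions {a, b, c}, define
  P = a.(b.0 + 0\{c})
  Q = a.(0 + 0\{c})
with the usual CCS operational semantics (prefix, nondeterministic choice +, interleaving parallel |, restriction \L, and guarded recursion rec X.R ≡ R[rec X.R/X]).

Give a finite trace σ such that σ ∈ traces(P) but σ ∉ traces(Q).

Reachable graph of P (3 states):
  m0 = a.(b.0 + 0\{c}) → —a→ m1
  m1 = b.0 + 0\{c} → —b→ m2
  m2 = 0 → ∅
Reachable graph of Q (2 states):
  n0 = a.(0 + 0\{c}) → —a→ n1
  n1 = 0 + 0\{c} → ∅
Run σ = ⟨ab⟩ on P: start {m0}
  step 1 (a): {m1}
  step 2 (b): {m2}
  P completes σ.
Run σ = ⟨ab⟩ on Q: start {n0}
  step 1 (a): {n1}
  step 2 (b): ∅ (Q stuck)

ab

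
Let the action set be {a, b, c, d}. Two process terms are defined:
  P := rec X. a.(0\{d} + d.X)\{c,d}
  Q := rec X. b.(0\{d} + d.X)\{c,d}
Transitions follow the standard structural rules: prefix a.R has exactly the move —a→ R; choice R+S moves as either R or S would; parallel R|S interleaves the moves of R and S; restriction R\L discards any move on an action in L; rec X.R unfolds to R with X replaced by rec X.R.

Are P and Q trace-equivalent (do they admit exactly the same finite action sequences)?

traces(P) ≠ traces(Q) — witness ⟨a⟩

P's transition system — 2 states:
  p0 = rec X. a.(0\{d} + d.X)\{c,d} :: =a=> p1
  p1 = (0\{d} + d.(rec X. a.(0\{d} + d.X)\{c,d}))\{c,d} :: ·
Q's transition system — 2 states:
  q0 = rec X. b.(0\{d} + d.X)\{c,d} :: =b=> q1
  q1 = (0\{d} + d.(rec X. b.(0\{d} + d.X)\{c,d}))\{c,d} :: ·
Trace ⟨a⟩ through P, begin at {p0}:
  [1] a ⇒ {p1}
  — P admits the full trace.
Trace ⟨a⟩ through Q, begin at {q0}:
  [1] a ⇒ ∅ (Q stuck)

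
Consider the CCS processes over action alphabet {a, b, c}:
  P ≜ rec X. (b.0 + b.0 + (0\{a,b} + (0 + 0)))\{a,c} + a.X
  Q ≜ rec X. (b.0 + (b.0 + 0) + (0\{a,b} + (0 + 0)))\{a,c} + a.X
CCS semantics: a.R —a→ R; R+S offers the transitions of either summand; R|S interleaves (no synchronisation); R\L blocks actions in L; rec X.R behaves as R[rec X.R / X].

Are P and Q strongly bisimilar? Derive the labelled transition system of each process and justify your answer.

P's transition system — 2 states:
  s0 = rec X. (b.0 + b.0 + (0\{a,b} + (0 + 0)))\{a,c} + a.X → --a--▸ s0, --b--▸ s1
  s1 = 0\{a,c} → deadlocked
Q's transition system — 2 states:
  t0 = rec X. (b.0 + (b.0 + 0) + (0\{a,b} + (0 + 0)))\{a,c} + a.X → --a--▸ t0, --b--▸ t1
  t1 = 0\{a,c} → deadlocked
Partition-refinement fixed point:
  B0 = {s0, t0}
  B1 = {s1, t1}
s0 ∈ B0, t0 ∈ B0 → same block

YES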